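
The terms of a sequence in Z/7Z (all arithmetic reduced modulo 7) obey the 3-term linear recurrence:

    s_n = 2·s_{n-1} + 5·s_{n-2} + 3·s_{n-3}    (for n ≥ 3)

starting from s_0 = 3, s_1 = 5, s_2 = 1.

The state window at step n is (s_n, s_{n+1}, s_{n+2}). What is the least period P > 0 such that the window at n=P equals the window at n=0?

n=0: window = (3, 5, 1)
n=1: window = (5, 1, 1)
n=2: window = (1, 1, 1)
n=3: window = (1, 1, 3)
n=4: window = (1, 3, 0)
n=5: window = (3, 0, 4)
n=6: window = (0, 4, 3)
n=7: window = (4, 3, 5)
n=8: window = (3, 5, 2)
n=9: window = (5, 2, 3)
n=10: window = (2, 3, 3)
n=11: window = (3, 3, 6)
n=12: window = (3, 6, 1)
n=13: window = (6, 1, 6)
n=14: window = (1, 6, 0)
n=15: window = (6, 0, 5)
n=16: window = (0, 5, 0)
n=17: window = (5, 0, 4)
n=18: window = (0, 4, 2)
n=19: window = (4, 2, 3)
n=20: window = (2, 3, 0)
n=21: window = (3, 0, 0)
n=22: window = (0, 0, 2)
n=23: window = (0, 2, 4)
n=24: window = (2, 4, 4)
n=25: window = (4, 4, 6)
n=26: window = (4, 6, 2)
n=27: window = (6, 2, 4)
n=28: window = (2, 4, 1)
n=29: window = (4, 1, 0)
n=30: window = (1, 0, 3)
n=31: window = (0, 3, 2)
n=32: window = (3, 2, 5)
n=33: window = (2, 5, 1)
n=34: window = (5, 1, 5)
n=35: window = (1, 5, 2)
n=36: window = (5, 2, 4)
n=37: window = (2, 4, 5)
n=38: window = (4, 5, 1)
n=39: window = (5, 1, 4)
n=40: window = (1, 4, 0)
…
n=340: window = (6, 6, 3)
n=341: window = (6, 3, 5)
n=342: window = (3, 5, 1)
window at n=342 equals window at n=0 → period = 342

342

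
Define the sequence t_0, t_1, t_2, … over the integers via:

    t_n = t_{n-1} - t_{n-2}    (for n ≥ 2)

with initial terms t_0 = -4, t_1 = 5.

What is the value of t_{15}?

t_2 = 1·5 + -1·-4 = 9
t_3 = 1·9 + -1·5 = 4
t_4 = 1·4 + -1·9 = -5
t_5 = 1·-5 + -1·4 = -9
t_6 = 1·-9 + -1·-5 = -4
t_7 = 1·-4 + -1·-9 = 5
(t_6, t_7) = (-4, 5) = (t_0, t_1), so the sequence has period 6.
15 ≡ 3 (mod 6), hence t_15 = t_3 = 4.

4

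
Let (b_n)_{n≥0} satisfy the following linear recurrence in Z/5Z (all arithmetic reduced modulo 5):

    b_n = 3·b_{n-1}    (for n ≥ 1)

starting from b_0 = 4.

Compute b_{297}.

2

b_1 = 3·4 = 2
b_2 = 3·2 = 1
b_3 = 3·1 = 3
b_4 = 3·3 = 4
(b_4) = (4) = (b_0), so the sequence has period 4.
297 ≡ 1 (mod 4), hence b_297 = b_1 = 2.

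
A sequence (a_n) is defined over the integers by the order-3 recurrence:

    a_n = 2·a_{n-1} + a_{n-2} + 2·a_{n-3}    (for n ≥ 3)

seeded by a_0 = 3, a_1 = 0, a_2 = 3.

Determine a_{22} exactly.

a_3 = 2·3 + 1·0 + 2·3 = 12
a_4 = 2·12 + 1·3 + 2·0 = 27
a_5 = 2·27 + 1·12 + 2·3 = 72
a_6 = 2·72 + 1·27 + 2·12 = 195
a_7 = 2·195 + 1·72 + 2·27 = 516
a_8 = 2·516 + 1·195 + 2·72 = 1371
a_9 = 2·1371 + 1·516 + 2·195 = 3648
a_10 = 2·3648 + 1·1371 + 2·516 = 9699
a_11 = 2·9699 + 1·3648 + 2·1371 = 25788
a_12 = 2·25788 + 1·9699 + 2·3648 = 68571
a_13 = 2·68571 + 1·25788 + 2·9699 = 182328
a_14 = 2·182328 + 1·68571 + 2·25788 = 484803
a_15 = 2·484803 + 1·182328 + 2·68571 = 1289076
a_16 = 2·1289076 + 1·484803 + 2·182328 = 3427611
a_17 = 2·3427611 + 1·1289076 + 2·484803 = 9113904
a_18 = 2·9113904 + 1·3427611 + 2·1289076 = 24233571
a_19 = 2·24233571 + 1·9113904 + 2·3427611 = 64436268
a_20 = 2·64436268 + 1·24233571 + 2·9113904 = 171333915
a_21 = 2·171333915 + 1·64436268 + 2·24233571 = 455571240
a_22 = 2·455571240 + 1·171333915 + 2·64436268 = 1211348931

1211348931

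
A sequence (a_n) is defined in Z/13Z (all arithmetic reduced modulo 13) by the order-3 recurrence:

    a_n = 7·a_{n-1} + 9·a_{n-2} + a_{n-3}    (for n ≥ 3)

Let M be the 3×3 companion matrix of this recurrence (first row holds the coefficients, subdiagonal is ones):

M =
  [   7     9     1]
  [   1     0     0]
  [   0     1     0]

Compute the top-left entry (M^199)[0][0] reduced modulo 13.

9

(M^199)[0][0] is the top entry after applying M 199 times to the unit state (1, 0, 0). Equivalently it is h_{201} for the auxiliary sequence (h_n) obeying the same recurrence with h_2 = 1 and h_i = 0 for 0 ≤ i < 2:
h_3 = 7·1 + 9·0 + 1·0 = 7
h_4 = 7·7 + 9·1 + 1·0 = 6
h_5 = 7·6 + 9·7 + 1·1 = 2
h_6 = 7·2 + 9·6 + 1·7 = 10
h_7 = 7·10 + 9·2 + 1·6 = 3
h_8 = 7·3 + 9·10 + 1·2 = 9
h_9 = 7·9 + 9·3 + 1·10 = 9
h_10 = 7·9 + 9·9 + 1·3 = 4
h_11 = 7·4 + 9·9 + 1·9 = 1
h_12 = 7·1 + 9·4 + 1·9 = 0
h_13 = 7·0 + 9·1 + 1·4 = 0
h_14 = 7·0 + 9·0 + 1·1 = 1
(h_12, h_13, h_14) = (0, 0, 1) = (h_0, h_1, h_2), so the sequence has period 12.
201 ≡ 9 (mod 12), hence h_201 = h_9 = 9.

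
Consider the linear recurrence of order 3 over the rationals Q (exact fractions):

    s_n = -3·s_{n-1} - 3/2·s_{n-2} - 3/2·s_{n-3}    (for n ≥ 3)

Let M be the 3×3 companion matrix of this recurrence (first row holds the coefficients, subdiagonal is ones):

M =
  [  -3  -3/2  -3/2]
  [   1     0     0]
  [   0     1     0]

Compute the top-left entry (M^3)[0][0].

(M^3)[0][0] is the top entry after applying M 3 times to the unit state (1, 0, 0). Equivalently it is h_{5} for the auxiliary sequence (h_n) obeying the same recurrence with h_2 = 1 and h_i = 0 for 0 ≤ i < 2:
h_3 = -3·1 + -3/2·0 + -3/2·0 = -3
h_4 = -3·-3 + -3/2·1 + -3/2·0 = 15/2
h_5 = -3·15/2 + -3/2·-3 + -3/2·1 = -39/2

-39/2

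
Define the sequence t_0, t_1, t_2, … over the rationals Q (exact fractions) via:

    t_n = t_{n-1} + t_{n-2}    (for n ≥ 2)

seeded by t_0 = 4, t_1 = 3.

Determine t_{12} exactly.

t_2 = 1·3 + 1·4 = 7
t_3 = 1·7 + 1·3 = 10
t_4 = 1·10 + 1·7 = 17
t_5 = 1·17 + 1·10 = 27
t_6 = 1·27 + 1·17 = 44
t_7 = 1·44 + 1·27 = 71
t_8 = 1·71 + 1·44 = 115
t_9 = 1·115 + 1·71 = 186
t_10 = 1·186 + 1·115 = 301
t_11 = 1·301 + 1·186 = 487
t_12 = 1·487 + 1·301 = 788

788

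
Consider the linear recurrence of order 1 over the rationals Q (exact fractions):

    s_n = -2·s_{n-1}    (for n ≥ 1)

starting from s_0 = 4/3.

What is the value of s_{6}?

256/3

s_1 = -2·4/3 = -8/3
s_2 = -2·-8/3 = 16/3
s_3 = -2·16/3 = -32/3
s_4 = -2·-32/3 = 64/3
s_5 = -2·64/3 = -128/3
s_6 = -2·-128/3 = 256/3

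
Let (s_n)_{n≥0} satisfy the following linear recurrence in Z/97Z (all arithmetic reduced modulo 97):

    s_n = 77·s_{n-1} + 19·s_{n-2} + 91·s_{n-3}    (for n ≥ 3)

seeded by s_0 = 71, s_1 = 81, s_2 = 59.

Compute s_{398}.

67

s_3 = 77·59 + 19·81 + 91·71 = 30
s_4 = 77·30 + 19·59 + 91·81 = 35
s_5 = 77·35 + 19·30 + 91·59 = 1
s_6 = 77·1 + 19·35 + 91·30 = 77
s_7 = 77·77 + 19·1 + 91·35 = 15
s_8 = 77·15 + 19·77 + 91·1 = 90
s_9 = 77·90 + 19·15 + 91·77 = 60
s_10 = 77·60 + 19·90 + 91·15 = 32
s_11 = 77·32 + 19·60 + 91·90 = 57
s_12 = 77·57 + 19·32 + 91·60 = 78
s_13 = 77·78 + 19·57 + 91·32 = 10
s_14 = 77·10 + 19·78 + 91·57 = 67
s_15 = 77·67 + 19·10 + 91·78 = 31
s_16 = 77·31 + 19·67 + 91·10 = 11
s_17 = 77·11 + 19·31 + 91·67 = 64
s_18 = 77·64 + 19·11 + 91·31 = 4
s_19 = 77·4 + 19·64 + 91·11 = 3
s_20 = 77·3 + 19·4 + 91·64 = 20
s_21 = 77·20 + 19·3 + 91·4 = 21
s_22 = 77·21 + 19·20 + 91·3 = 39
s_23 = 77·39 + 19·21 + 91·20 = 81
s_24 = 77·81 + 19·39 + 91·21 = 62
s_25 = 77·62 + 19·81 + 91·39 = 65
s_26 = 77·65 + 19·62 + 91·81 = 71
s_27 = 77·71 + 19·65 + 91·62 = 25
s_28 = 77·25 + 19·71 + 91·65 = 71
s_29 = 77·71 + 19·25 + 91·71 = 84
s_30 = 77·84 + 19·71 + 91·25 = 4
s_31 = 77·4 + 19·84 + 91·71 = 23
s_32 = 77·23 + 19·4 + 91·84 = 82
s_33 = 77·82 + 19·23 + 91·4 = 34
s_34 = 77·34 + 19·82 + 91·23 = 61
s_35 = 77·61 + 19·34 + 91·82 = 1
s_36 = 77·1 + 19·61 + 91·34 = 62
s_37 = 77·62 + 19·1 + 91·61 = 62
s_38 = 77·62 + 19·62 + 91·1 = 29
s_39 = 77·29 + 19·62 + 91·62 = 32
s_40 = 77·32 + 19·29 + 91·62 = 24
s_41 = 77·24 + 19·32 + 91·29 = 51
s_42 = 77·51 + 19·24 + 91·32 = 20
s_43 = 77·20 + 19·51 + 91·24 = 37
s_44 = 77·37 + 19·20 + 91·51 = 13
s_45 = 77·13 + 19·37 + 91·20 = 32
s_46 = 77·32 + 19·13 + 91·37 = 64
s_47 = 77·64 + 19·32 + 91·13 = 26
s_48 = 77·26 + 19·64 + 91·32 = 19
s_49 = 77·19 + 19·26 + 91·64 = 21
s_50 = 77·21 + 19·19 + 91·26 = 76
s_51 = 77·76 + 19·21 + 91·19 = 26
s_52 = 77·26 + 19·76 + 91·21 = 22
s_53 = 77·22 + 19·26 + 91·76 = 83
s_54 = 77·83 + 19·22 + 91·26 = 57
s_55 = 77·57 + 19·83 + 91·22 = 14
s_56 = 77·14 + 19·57 + 91·83 = 14
s_57 = 77·14 + 19·14 + 91·57 = 32
s_58 = 77·32 + 19·14 + 91·14 = 27
s_59 = 77·27 + 19·32 + 91·14 = 81
s_60 = 77·81 + 19·27 + 91·32 = 59
s_61 = 77·59 + 19·81 + 91·27 = 3
s_62 = 77·3 + 19·59 + 91·81 = 90
s_63 = 77·90 + 19·3 + 91·59 = 37
s_64 = 77·37 + 19·90 + 91·3 = 79
s_65 = 77·79 + 19·37 + 91·90 = 38
s_66 = 77·38 + 19·79 + 91·37 = 34
s_67 = 77·34 + 19·38 + 91·79 = 53
s_68 = 77·53 + 19·34 + 91·38 = 37
s_69 = 77·37 + 19·53 + 91·34 = 63
s_70 = 77·63 + 19·37 + 91·53 = 95
s_71 = 77·95 + 19·63 + 91·37 = 45
s_72 = 77·45 + 19·95 + 91·63 = 42
s_73 = 77·42 + 19·45 + 91·95 = 27
s_74 = 77·27 + 19·42 + 91·45 = 85
s_75 = 77·85 + 19·27 + 91·42 = 16
s_76 = 77·16 + 19·85 + 91·27 = 66
s_77 = 77·66 + 19·16 + 91·85 = 26
s_78 = 77·26 + 19·66 + 91·16 = 56
s_79 = 77·56 + 19·26 + 91·66 = 45
s_80 = 77·45 + 19·56 + 91·26 = 8
s_81 = 77·8 + 19·45 + 91·56 = 68
s_82 = 77·68 + 19·8 + 91·45 = 74
s_83 = 77·74 + 19·68 + 91·8 = 55
s_84 = 77·55 + 19·74 + 91·68 = 92
s_85 = 77·92 + 19·55 + 91·74 = 22
s_86 = 77·22 + 19·92 + 91·55 = 8
s_87 = 77·8 + 19·22 + 91·92 = 94
s_88 = 77·94 + 19·8 + 91·22 = 80
s_89 = 77·80 + 19·94 + 91·8 = 41
s_90 = 77·41 + 19·80 + 91·94 = 39
s_91 = 77·39 + 19·41 + 91·80 = 4
s_92 = 77·4 + 19·39 + 91·41 = 27
s_93 = 77·27 + 19·4 + 91·39 = 78
s_94 = 77·78 + 19·27 + 91·4 = 93
s_95 = 77·93 + 19·78 + 91·27 = 42
s_96 = 77·42 + 19·93 + 91·78 = 71
s_97 = 77·71 + 19·42 + 91·93 = 81
s_98 = 77·81 + 19·71 + 91·42 = 59
(s_96, s_97, s_98) = (71, 81, 59) = (s_0, s_1, s_2), so the sequence has period 96.
398 ≡ 14 (mod 96), hence s_398 = s_14 = 67.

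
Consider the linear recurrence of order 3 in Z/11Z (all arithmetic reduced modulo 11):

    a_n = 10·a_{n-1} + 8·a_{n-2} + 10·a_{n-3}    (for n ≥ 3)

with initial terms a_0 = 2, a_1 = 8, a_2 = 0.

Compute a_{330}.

9

a_3 = 10·0 + 8·8 + 10·2 = 7
a_4 = 10·7 + 8·0 + 10·8 = 7
a_5 = 10·7 + 8·7 + 10·0 = 5
a_6 = 10·5 + 8·7 + 10·7 = 0
a_7 = 10·0 + 8·5 + 10·7 = 0
a_8 = 10·0 + 8·0 + 10·5 = 6
Continuing the recurrence:
  a_9 = 5;  a_10 = 10;  a_11 = 2;  a_12 = 7;  a_13 = 10;  a_14 = 0
  a_15 = 7;  a_16 = 5;  a_17 = 7;  a_18 = 4;  a_19 = 3;  a_20 = 0
  a_21 = 9;  a_22 = 10;  a_23 = 7;  a_24 = 9;  a_25 = 4;  a_26 = 6
  a_27 = 6;  a_28 = 5;  a_29 = 4;  a_30 = 8;  a_31 = 8;  a_32 = 8
  a_33 = 4;  a_34 = 8;  a_35 = 5;  a_36 = 0;  a_37 = 10;  a_38 = 7
  a_39 = 7;  a_40 = 6;  a_41 = 10;  a_42 = 9;  a_43 = 10;  a_44 = 8
  a_45 = 8;  a_46 = 2;  a_47 = 10;  a_48 = 9;  a_49 = 3;  a_50 = 4
  a_51 = 0;  a_52 = 7;  a_53 = 0;  a_54 = 1;  a_55 = 3;  a_56 = 5
  a_57 = 7;  a_58 = 8;  a_59 = 10;  a_60 = 3;  a_61 = 3;  a_62 = 0
  a_63 = 10;  a_64 = 9;  a_65 = 5;  a_66 = 2;  a_67 = 7;  a_68 = 4
  a_69 = 6;  a_70 = 8;  a_71 = 3;  a_72 = 0;  a_73 = 5;  a_74 = 3
  a_75 = 4;  a_76 = 4;  a_77 = 3;  a_78 = 3;  a_79 = 6;  a_80 = 4
  a_81 = 8;  a_82 = 7;  a_83 = 9;  a_84 = 6;  a_85 = 4;  a_86 = 2
  a_87 = 2;  a_88 = 10;  a_89 = 4;  a_90 = 8;  a_91 = 3;  a_92 = 2
  a_93 = 3;  a_94 = 10;  a_95 = 1;  a_96 = 10;  a_97 = 10;  a_98 = 3
  a_99 = 1;  a_100 = 2;  a_101 = 3;  a_102 = 1;  a_103 = 10;  a_104 = 6
  a_105 = 7;  a_106 = 9;  a_107 = 8;  a_108 = 2;  a_109 = 9;  a_110 = 10
  a_111 = 5;  a_112 = 0;  a_113 = 8;  a_114 = 9;  a_115 = 0;  a_116 = 9
  a_117 = 4;  a_118 = 2;  a_119 = 10;  a_120 = 2;  a_121 = 10;  a_122 = 7
  a_123 = 5;  a_124 = 8;  a_125 = 3;  a_126 = 1;  a_127 = 4;  a_128 = 1
  a_129 = 8;  a_130 = 7;  a_131 = 1;  a_132 = 3;  a_133 = 9;  a_134 = 3
  a_135 = 0;  a_136 = 4;  a_137 = 4;  a_138 = 6;  a_139 = 0;  a_140 = 0
  a_141 = 5;  a_142 = 6;  a_143 = 1;  a_144 = 9;  a_145 = 4;  a_146 = 1
  a_147 = 0;  a_148 = 4;  a_149 = 6;  a_150 = 4;  a_151 = 7;  a_152 = 8
  a_153 = 0;  a_154 = 2;  a_155 = 1;  a_156 = 4;  a_157 = 2;  a_158 = 7
  a_159 = 5;  a_160 = 5;  a_161 = 6;  a_162 = 7;  a_163 = 3;  a_164 = 3
  a_165 = 3;  a_166 = 7;  a_167 = 3;  a_168 = 6;  a_169 = 0;  a_170 = 1
  a_171 = 4;  a_172 = 4;  a_173 = 5;  a_174 = 1;  a_175 = 2;  a_176 = 1
  a_177 = 3;  a_178 = 3;  a_179 = 9;  a_180 = 1;  a_181 = 2;  a_182 = 8
  a_183 = 7;  a_184 = 0;  a_185 = 4;  a_186 = 0;  a_187 = 10;  a_188 = 8
  a_189 = 6;  a_190 = 4;  a_191 = 3;  a_192 = 1;  a_193 = 8;  a_194 = 8
  a_195 = 0;  a_196 = 1;  a_197 = 2;  a_198 = 6;  a_199 = 9;  a_200 = 4
  a_201 = 7;  a_202 = 5;  a_203 = 3;  a_204 = 8;  a_205 = 0;  a_206 = 6
  a_207 = 8;  a_208 = 7;  a_209 = 7;  a_210 = 8;  a_211 = 8;  a_212 = 5
  a_213 = 7;  a_214 = 3;  a_215 = 4;  a_216 = 2;  a_217 = 5;  a_218 = 7
  a_219 = 9;  a_220 = 9;  a_221 = 1;  a_222 = 7;  a_223 = 3;  a_224 = 8
  a_225 = 9;  a_226 = 8;  a_227 = 1;  a_228 = 10;  a_229 = 1;  a_230 = 1
  a_231 = 8;  a_232 = 10;  a_233 = 9;  a_234 = 8;  a_235 = 10;  a_236 = 1
  a_237 = 5;  a_238 = 4;  a_239 = 2;  a_240 = 3;  a_241 = 9;  a_242 = 2
  a_243 = 1;  a_244 = 6;  a_245 = 0;  a_246 = 3;  a_247 = 2;  a_248 = 0
  a_249 = 2;  a_250 = 7;  a_251 = 9;  a_252 = 1;  a_253 = 9;  a_254 = 1
  a_255 = 4;  a_256 = 6;  a_257 = 3;  a_258 = 8;  a_259 = 10;  a_260 = 7
  a_261 = 10;  a_262 = 3;  a_263 = 4;  a_264 = 10;  a_265 = 8;  a_266 = 2
  a_267 = 8;  a_268 = 0;  a_269 = 7;  a_270 = 7;  a_271 = 5;  a_272 = 0
  a_273 = 0;  a_274 = 6;  a_275 = 5;  a_276 = 10;  a_277 = 2;  a_278 = 7
  a_279 = 10;  a_280 = 0;  a_281 = 7;  a_282 = 5;  a_283 = 7;  a_284 = 4
  a_285 = 3;  a_286 = 0;  a_287 = 9;  a_288 = 10;  a_289 = 7;  a_290 = 9
  a_291 = 4;  a_292 = 6;  a_293 = 6;  a_294 = 5;  a_295 = 4;  a_296 = 8
  a_297 = 8;  a_298 = 8;  a_299 = 4;  a_300 = 8;  a_301 = 5;  a_302 = 0
  a_303 = 10;  a_304 = 7;  a_305 = 7;  a_306 = 6;  a_307 = 10;  a_308 = 9
  a_309 = 10;  a_310 = 8;  a_311 = 8;  a_312 = 2;  a_313 = 10;  a_314 = 9
  a_315 = 3;  a_316 = 4;  a_317 = 0;  a_318 = 7;  a_319 = 0;  a_320 = 1
  a_321 = 3;  a_322 = 5;  a_323 = 7;  a_324 = 8;  a_325 = 10;  a_326 = 3
  a_327 = 3;  a_328 = 0
a_329 = 10·0 + 8·3 + 10·3 = 10
a_330 = 10·10 + 8·0 + 10·3 = 9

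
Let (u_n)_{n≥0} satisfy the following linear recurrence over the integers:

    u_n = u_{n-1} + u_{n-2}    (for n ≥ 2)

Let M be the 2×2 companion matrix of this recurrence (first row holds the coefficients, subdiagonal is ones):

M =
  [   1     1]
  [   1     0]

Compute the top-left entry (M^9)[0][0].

(M^9)[0][0] is the top entry after applying M 9 times to the unit state (1, 0). Equivalently it is h_{10} for the auxiliary sequence (h_n) obeying the same recurrence with h_1 = 1 and h_i = 0 for 0 ≤ i < 1:
h_2 = 1·1 + 1·0 = 1
h_3 = 1·1 + 1·1 = 2
h_4 = 1·2 + 1·1 = 3
h_5 = 1·3 + 1·2 = 5
h_6 = 1·5 + 1·3 = 8
h_7 = 1·8 + 1·5 = 13
h_8 = 1·13 + 1·8 = 21
h_9 = 1·21 + 1·13 = 34
h_10 = 1·34 + 1·21 = 55

55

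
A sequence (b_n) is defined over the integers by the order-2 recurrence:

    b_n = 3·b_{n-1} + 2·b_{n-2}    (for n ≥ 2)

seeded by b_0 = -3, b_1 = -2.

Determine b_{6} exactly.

-1824

b_2 = 3·-2 + 2·-3 = -12
b_3 = 3·-12 + 2·-2 = -40
b_4 = 3·-40 + 2·-12 = -144
b_5 = 3·-144 + 2·-40 = -512
b_6 = 3·-512 + 2·-144 = -1824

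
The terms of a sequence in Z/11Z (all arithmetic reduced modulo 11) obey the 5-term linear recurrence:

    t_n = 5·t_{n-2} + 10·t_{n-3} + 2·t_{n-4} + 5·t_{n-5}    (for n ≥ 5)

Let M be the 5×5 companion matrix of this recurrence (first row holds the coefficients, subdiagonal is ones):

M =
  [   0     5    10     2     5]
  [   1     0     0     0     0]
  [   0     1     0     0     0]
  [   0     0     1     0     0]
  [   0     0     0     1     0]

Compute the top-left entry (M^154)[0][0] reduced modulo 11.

(M^154)[0][0] is the top entry after applying M 154 times to the unit state (1, 0, 0, 0, 0). Equivalently it is h_{158} for the auxiliary sequence (h_n) obeying the same recurrence with h_4 = 1 and h_i = 0 for 0 ≤ i < 4:
h_5 = 0·1 + 5·0 + 10·0 + 2·0 + 5·0 = 0
h_6 = 0·0 + 5·1 + 10·0 + 2·0 + 5·0 = 5
h_7 = 0·5 + 5·0 + 10·1 + 2·0 + 5·0 = 10
h_8 = 0·10 + 5·5 + 10·0 + 2·1 + 5·0 = 5
h_9 = 0·5 + 5·10 + 10·5 + 2·0 + 5·1 = 6
h_10 = 0·6 + 5·5 + 10·10 + 2·5 + 5·0 = 3
Continuing the recurrence:
  h_11 = 4;  h_12 = 3;  h_13 = 10;  h_14 = 3;  h_15 = 4;  h_16 = 9
  h_17 = 8;  h_18 = 9;  h_19 = 10;  h_20 = 9;  h_21 = 3;  h_22 = 5
  h_23 = 5;  h_24 = 2;  h_25 = 5;  h_26 = 8;  h_27 = 3;  h_28 = 9
  h_29 = 5;  h_30 = 6;  h_31 = 7;  h_32 = 3;  h_33 = 7;  h_34 = 1
  h_35 = 10;  h_36 = 6;  h_37 = 1;  h_38 = 2;  h_39 = 2;  h_40 = 5
  h_41 = 7;  h_42 = 10;  h_43 = 0;  h_44 = 8;  h_45 = 7;  h_46 = 7
  h_47 = 0;  h_48 = 0;  h_49 = 3;  h_50 = 5;  h_51 = 6;  h_52 = 0
  h_53 = 9;  h_54 = 8;  h_55 = 5;  h_56 = 6;  h_57 = 2;  h_58 = 9
  h_59 = 10;  h_60 = 3;  h_61 = 9;  h_62 = 0;  h_63 = 8;  h_64 = 3
  h_65 = 7;  h_66 = 8;  h_67 = 4;  h_68 = 2;  h_69 = 8;  h_70 = 2
  h_71 = 9;  h_72 = 4;  h_73 = 3;  h_74 = 0;  h_75 = 6;  h_76 = 6
  h_77 = 1;  h_78 = 6;  h_79 = 0;  h_80 = 5;  h_81 = 4;  h_82 = 9
  h_83 = 1;  h_84 = 7;  h_85 = 7;  h_86 = 6;  h_87 = 9;  h_88 = 9
  h_89 = 0;  h_90 = 6;  h_91 = 6;  h_92 = 5;  h_93 = 3;  h_94 = 9
  h_95 = 8;  h_96 = 5;  h_97 = 7;  h_98 = 6;  h_99 = 3;  h_100 = 7
  h_101 = 4;  h_102 = 2;  h_103 = 5;  h_104 = 2;  h_105 = 0;  h_106 = 7
  h_107 = 7;  h_108 = 9;  h_109 = 5;  h_110 = 8;  h_111 = 10;  h_112 = 0
  h_113 = 9;  h_114 = 9;  h_115 = 6;  h_116 = 9;  h_117 = 6;  h_118 = 3
  h_119 = 1;  h_120 = 2;  h_121 = 4;  h_122 = 1;  h_123 = 2;  h_124 = 10
  h_125 = 5;  h_126 = 4;  h_127 = 2;  h_128 = 1;  h_129 = 0;  h_130 = 3
  h_131 = 1;  h_132 = 5;  h_133 = 7;  h_134 = 8;  h_135 = 3;  h_136 = 4
  h_137 = 2;  h_138 = 2;  h_139 = 8;  h_140 = 9;  h_141 = 7;  h_142 = 7
  h_143 = 8;  h_144 = 9;  h_145 = 4;  h_146 = 9;  h_147 = 7;  h_148 = 0
  h_149 = 2;  h_150 = 9;  h_151 = 3;  h_152 = 1;  h_153 = 10;  h_154 = 8
  h_155 = 1;  h_156 = 3
h_157 = 0·3 + 5·1 + 10·8 + 2·10 + 5·1 = 0
h_158 = 0·0 + 5·3 + 10·1 + 2·8 + 5·10 = 3

3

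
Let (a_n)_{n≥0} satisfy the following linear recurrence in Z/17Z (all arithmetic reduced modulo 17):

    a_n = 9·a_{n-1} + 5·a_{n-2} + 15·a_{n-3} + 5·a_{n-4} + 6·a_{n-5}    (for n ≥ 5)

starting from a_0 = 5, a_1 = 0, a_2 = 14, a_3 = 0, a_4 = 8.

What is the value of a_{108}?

a_5 = 9·8 + 5·0 + 15·14 + 5·0 + 6·5 = 6
a_6 = 9·6 + 5·8 + 15·0 + 5·14 + 6·0 = 11
a_7 = 9·11 + 5·6 + 15·8 + 5·0 + 6·14 = 10
a_8 = 9·10 + 5·11 + 15·6 + 5·8 + 6·0 = 3
a_9 = 9·3 + 5·10 + 15·11 + 5·6 + 6·8 = 14
a_10 = 9·14 + 5·3 + 15·10 + 5·11 + 6·6 = 8
a_11 = 9·8 + 5·14 + 15·3 + 5·10 + 6·11 = 14
a_12 = 9·14 + 5·8 + 15·14 + 5·3 + 6·10 = 9
a_13 = 9·9 + 5·14 + 15·8 + 5·14 + 6·3 = 2
a_14 = 9·2 + 5·9 + 15·14 + 5·8 + 6·14 = 6
a_15 = 9·6 + 5·2 + 15·9 + 5·14 + 6·8 = 11
a_16 = 9·11 + 5·6 + 15·2 + 5·9 + 6·14 = 16
a_17 = 9·16 + 5·11 + 15·6 + 5·2 + 6·9 = 13
a_18 = 9·13 + 5·16 + 15·11 + 5·6 + 6·2 = 13
a_19 = 9·13 + 5·13 + 15·16 + 5·11 + 6·6 = 3
a_20 = 9·3 + 5·13 + 15·13 + 5·16 + 6·11 = 8
a_21 = 9·8 + 5·3 + 15·13 + 5·13 + 6·16 = 1
a_22 = 9·1 + 5·8 + 15·3 + 5·13 + 6·13 = 16
a_23 = 9·16 + 5·1 + 15·8 + 5·3 + 6·13 = 5
a_24 = 9·5 + 5·16 + 15·1 + 5·8 + 6·3 = 11
a_25 = 9·11 + 5·5 + 15·16 + 5·1 + 6·8 = 9
a_26 = 9·9 + 5·11 + 15·5 + 5·16 + 6·1 = 8
a_27 = 9·8 + 5·9 + 15·11 + 5·5 + 6·16 = 12
a_28 = 9·12 + 5·8 + 15·9 + 5·11 + 6·5 = 11
a_29 = 9·11 + 5·12 + 15·8 + 5·9 + 6·11 = 16
a_30 = 9·16 + 5·11 + 15·12 + 5·8 + 6·9 = 14
a_31 = 9·14 + 5·16 + 15·11 + 5·12 + 6·8 = 3
a_32 = 9·3 + 5·14 + 15·16 + 5·11 + 6·12 = 5
a_33 = 9·5 + 5·3 + 15·14 + 5·16 + 6·11 = 8
a_34 = 9·8 + 5·5 + 15·3 + 5·14 + 6·16 = 2
a_35 = 9·2 + 5·8 + 15·5 + 5·3 + 6·14 = 11
a_36 = 9·11 + 5·2 + 15·8 + 5·5 + 6·3 = 0
a_37 = 9·0 + 5·11 + 15·2 + 5·8 + 6·5 = 2
a_38 = 9·2 + 5·0 + 15·11 + 5·2 + 6·8 = 3
a_39 = 9·3 + 5·2 + 15·0 + 5·11 + 6·2 = 2
a_40 = 9·2 + 5·3 + 15·2 + 5·0 + 6·11 = 10
a_41 = 9·10 + 5·2 + 15·3 + 5·2 + 6·0 = 2
a_42 = 9·2 + 5·10 + 15·2 + 5·3 + 6·2 = 6
a_43 = 9·6 + 5·2 + 15·10 + 5·2 + 6·3 = 4
a_44 = 9·4 + 5·6 + 15·2 + 5·10 + 6·2 = 5
a_45 = 9·5 + 5·4 + 15·6 + 5·2 + 6·10 = 4
a_46 = 9·4 + 5·5 + 15·4 + 5·6 + 6·2 = 10
a_47 = 9·10 + 5·4 + 15·5 + 5·4 + 6·6 = 3
a_48 = 9·3 + 5·10 + 15·4 + 5·5 + 6·4 = 16
a_49 = 9·16 + 5·3 + 15·10 + 5·4 + 6·5 = 2
a_50 = 9·2 + 5·16 + 15·3 + 5·10 + 6·4 = 13
a_51 = 9·13 + 5·2 + 15·16 + 5·3 + 6·10 = 0
a_52 = 9·0 + 5·13 + 15·2 + 5·16 + 6·3 = 6
a_53 = 9·6 + 5·0 + 15·13 + 5·2 + 6·16 = 15
a_54 = 9·15 + 5·6 + 15·0 + 5·13 + 6·2 = 4
a_55 = 9·4 + 5·15 + 15·6 + 5·0 + 6·13 = 7
a_56 = 9·7 + 5·4 + 15·15 + 5·6 + 6·0 = 15
a_57 = 9·15 + 5·7 + 15·4 + 5·15 + 6·6 = 1
a_58 = 9·1 + 5·15 + 15·7 + 5·4 + 6·15 = 10
a_59 = 9·10 + 5·1 + 15·15 + 5·7 + 6·4 = 5
a_60 = 9·5 + 5·10 + 15·1 + 5·15 + 6·7 = 6
a_61 = 9·6 + 5·5 + 15·10 + 5·1 + 6·15 = 1
a_62 = 9·1 + 5·6 + 15·5 + 5·10 + 6·1 = 0
a_63 = 9·0 + 5·1 + 15·6 + 5·5 + 6·10 = 10
a_64 = 9·10 + 5·0 + 15·1 + 5·6 + 6·5 = 12
a_65 = 9·12 + 5·10 + 15·0 + 5·1 + 6·6 = 12
a_66 = 9·12 + 5·12 + 15·10 + 5·0 + 6·1 = 1
a_67 = 9·1 + 5·12 + 15·12 + 5·10 + 6·0 = 10
a_68 = 9·10 + 5·1 + 15·12 + 5·12 + 6·10 = 4
a_69 = 9·4 + 5·10 + 15·1 + 5·12 + 6·12 = 12
a_70 = 9·12 + 5·4 + 15·10 + 5·1 + 6·12 = 15
a_71 = 9·15 + 5·12 + 15·4 + 5·10 + 6·1 = 5
a_72 = 9·5 + 5·15 + 15·12 + 5·4 + 6·10 = 6
a_73 = 9·6 + 5·5 + 15·15 + 5·12 + 6·4 = 14
a_74 = 9·14 + 5·6 + 15·5 + 5·15 + 6·12 = 4
a_75 = 9·4 + 5·14 + 15·6 + 5·5 + 6·15 = 5
a_76 = 9·5 + 5·4 + 15·14 + 5·6 + 6·5 = 12
a_77 = 9·12 + 5·5 + 15·4 + 5·14 + 6·6 = 10
a_78 = 9·10 + 5·12 + 15·5 + 5·4 + 6·14 = 6
a_79 = 9·6 + 5·10 + 15·12 + 5·5 + 6·4 = 10
a_80 = 9·10 + 5·6 + 15·10 + 5·12 + 6·5 = 3
a_81 = 9·3 + 5·10 + 15·6 + 5·10 + 6·12 = 0
a_82 = 9·0 + 5·3 + 15·10 + 5·6 + 6·10 = 0
a_83 = 9·0 + 5·0 + 15·3 + 5·10 + 6·6 = 12
a_84 = 9·12 + 5·0 + 15·0 + 5·3 + 6·10 = 13
a_85 = 9·13 + 5·12 + 15·0 + 5·0 + 6·3 = 8
a_86 = 9·8 + 5·13 + 15·12 + 5·0 + 6·0 = 11
a_87 = 9·11 + 5·8 + 15·13 + 5·12 + 6·0 = 3
a_88 = 9·3 + 5·11 + 15·8 + 5·13 + 6·12 = 16
a_89 = 9·16 + 5·3 + 15·11 + 5·8 + 6·13 = 0
a_90 = 9·0 + 5·16 + 15·3 + 5·11 + 6·8 = 7
a_91 = 9·7 + 5·0 + 15·16 + 5·3 + 6·11 = 10
a_92 = 9·10 + 5·7 + 15·0 + 5·16 + 6·3 = 2
a_93 = 9·2 + 5·10 + 15·7 + 5·0 + 6·16 = 14
a_94 = 9·14 + 5·2 + 15·10 + 5·7 + 6·0 = 15
a_95 = 9·15 + 5·14 + 15·2 + 5·10 + 6·7 = 4
a_96 = 9·4 + 5·15 + 15·14 + 5·2 + 6·10 = 0
a_97 = 9·0 + 5·4 + 15·15 + 5·14 + 6·2 = 4
a_98 = 9·4 + 5·0 + 15·4 + 5·15 + 6·14 = 0
a_99 = 9·0 + 5·4 + 15·0 + 5·4 + 6·15 = 11
a_100 = 9·11 + 5·0 + 15·4 + 5·0 + 6·4 = 13
a_101 = 9·13 + 5·11 + 15·0 + 5·4 + 6·0 = 5
a_102 = 9·5 + 5·13 + 15·11 + 5·0 + 6·4 = 10
a_103 = 9·10 + 5·5 + 15·13 + 5·11 + 6·0 = 8
a_104 = 9·8 + 5·10 + 15·5 + 5·13 + 6·11 = 5
a_105 = 9·5 + 5·8 + 15·10 + 5·5 + 6·13 = 15
a_106 = 9·15 + 5·5 + 15·8 + 5·10 + 6·5 = 3
a_107 = 9·3 + 5·15 + 15·5 + 5·8 + 6·10 = 5
a_108 = 9·5 + 5·3 + 15·15 + 5·5 + 6·8 = 1

1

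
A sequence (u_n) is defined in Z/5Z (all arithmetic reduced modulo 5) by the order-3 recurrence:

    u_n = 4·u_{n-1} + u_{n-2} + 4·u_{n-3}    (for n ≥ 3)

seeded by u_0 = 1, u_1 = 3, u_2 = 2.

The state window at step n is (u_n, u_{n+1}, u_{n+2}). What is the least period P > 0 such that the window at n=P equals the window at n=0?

62

n=0: window = (1, 3, 2)
n=1: window = (3, 2, 0)
n=2: window = (2, 0, 4)
n=3: window = (0, 4, 4)
n=4: window = (4, 4, 0)
n=5: window = (4, 0, 0)
n=6: window = (0, 0, 1)
n=7: window = (0, 1, 4)
n=8: window = (1, 4, 2)
n=9: window = (4, 2, 1)
n=10: window = (2, 1, 2)
n=11: window = (1, 2, 2)
n=12: window = (2, 2, 4)
n=13: window = (2, 4, 1)
n=14: window = (4, 1, 1)
n=15: window = (1, 1, 1)
n=16: window = (1, 1, 4)
n=17: window = (1, 4, 1)
n=18: window = (4, 1, 2)
n=19: window = (1, 2, 0)
n=20: window = (2, 0, 1)
n=21: window = (0, 1, 2)
n=22: window = (1, 2, 4)
n=23: window = (2, 4, 2)
n=24: window = (4, 2, 0)
n=25: window = (2, 0, 3)
n=26: window = (0, 3, 0)
n=27: window = (3, 0, 3)
n=28: window = (0, 3, 4)
n=29: window = (3, 4, 4)
n=30: window = (4, 4, 2)
n=31: window = (4, 2, 3)
n=32: window = (2, 3, 0)
n=33: window = (3, 0, 1)
n=34: window = (0, 1, 1)
n=35: window = (1, 1, 0)
n=36: window = (1, 0, 0)
n=37: window = (0, 0, 4)
n=38: window = (0, 4, 1)
n=39: window = (4, 1, 3)
n=40: window = (1, 3, 4)
…
n=60: window = (2, 1, 1)
n=61: window = (1, 1, 3)
n=62: window = (1, 3, 2)
window at n=62 equals window at n=0 → period = 62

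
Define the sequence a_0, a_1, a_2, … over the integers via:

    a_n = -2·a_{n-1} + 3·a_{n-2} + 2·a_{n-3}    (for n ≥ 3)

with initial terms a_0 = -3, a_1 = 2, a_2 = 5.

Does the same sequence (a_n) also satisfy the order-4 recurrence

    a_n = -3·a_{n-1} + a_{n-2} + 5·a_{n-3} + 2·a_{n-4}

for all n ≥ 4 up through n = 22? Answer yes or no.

yes

Terms a_0..a_22: -3, 2, 5, -10, 39, -98, 293, -802, 2287, -6394, 18045, -50698, 142743, -401490, 1129813, -3178610, 8943679, -25163562, 70800941, -199205210, 560486119, -1576985986, 4437019909
n=4: candidate gives 39, actual a_4 = 39 ✓
n=5: candidate gives -98, actual a_5 = -98 ✓
n=6: candidate gives 293, actual a_6 = 293 ✓
n=7: candidate gives -802, actual a_7 = -802 ✓
n=8: candidate gives 2287, actual a_8 = 2287 ✓
n=9: candidate gives -6394, actual a_9 = -6394 ✓
n=10: candidate gives 18045, actual a_10 = 18045 ✓
n=11: candidate gives -50698, actual a_11 = -50698 ✓
n=12: candidate gives 142743, actual a_12 = 142743 ✓
n=13: candidate gives -401490, actual a_13 = -401490 ✓
n=14: candidate gives 1129813, actual a_14 = 1129813 ✓
n=15: candidate gives -3178610, actual a_15 = -3178610 ✓
n=16: candidate gives 8943679, actual a_16 = 8943679 ✓
n=17: candidate gives -25163562, actual a_17 = -25163562 ✓
n=18: candidate gives 70800941, actual a_18 = 70800941 ✓
n=19: candidate gives -199205210, actual a_19 = -199205210 ✓
n=20: candidate gives 560486119, actual a_20 = 560486119 ✓
n=21: candidate gives -1576985986, actual a_21 = -1576985986 ✓
n=22: candidate gives 4437019909, actual a_22 = 4437019909 ✓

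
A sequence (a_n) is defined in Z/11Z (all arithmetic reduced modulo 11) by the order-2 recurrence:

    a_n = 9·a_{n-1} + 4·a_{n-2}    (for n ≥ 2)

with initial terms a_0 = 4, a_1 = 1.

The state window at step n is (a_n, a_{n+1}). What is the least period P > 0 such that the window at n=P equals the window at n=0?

5

n=0: window = (4, 1)
n=1: window = (1, 3)
n=2: window = (3, 9)
n=3: window = (9, 5)
n=4: window = (5, 4)
n=5: window = (4, 1)
window at n=5 equals window at n=0 → period = 5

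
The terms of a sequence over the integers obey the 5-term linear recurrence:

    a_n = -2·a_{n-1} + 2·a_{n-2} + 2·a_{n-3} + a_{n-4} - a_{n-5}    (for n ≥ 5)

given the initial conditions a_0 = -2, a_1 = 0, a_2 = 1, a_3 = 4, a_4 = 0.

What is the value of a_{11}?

a_5 = -2·0 + 2·4 + 2·1 + 1·0 + -1·-2 = 12
a_6 = -2·12 + 2·0 + 2·4 + 1·1 + -1·0 = -15
a_7 = -2·-15 + 2·12 + 2·0 + 1·4 + -1·1 = 57
a_8 = -2·57 + 2·-15 + 2·12 + 1·0 + -1·4 = -124
a_9 = -2·-124 + 2·57 + 2·-15 + 1·12 + -1·0 = 344
a_10 = -2·344 + 2·-124 + 2·57 + 1·-15 + -1·12 = -849
a_11 = -2·-849 + 2·344 + 2·-124 + 1·57 + -1·-15 = 2210

2210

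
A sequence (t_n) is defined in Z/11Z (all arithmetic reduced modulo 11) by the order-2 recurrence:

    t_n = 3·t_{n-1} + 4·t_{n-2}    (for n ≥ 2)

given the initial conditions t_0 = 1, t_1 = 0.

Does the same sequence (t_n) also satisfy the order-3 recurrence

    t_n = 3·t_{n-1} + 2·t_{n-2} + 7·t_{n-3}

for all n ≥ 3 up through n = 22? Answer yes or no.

no

Terms t_0..t_22: 1, 0, 4, 1, 8, 6, 6, 9, 7, 2, 1, 0, 4, 1, 8, 6, 6, 9, 7, 2, 1, 0, 4
n=3: candidate gives 8, actual t_3 = 1 ✗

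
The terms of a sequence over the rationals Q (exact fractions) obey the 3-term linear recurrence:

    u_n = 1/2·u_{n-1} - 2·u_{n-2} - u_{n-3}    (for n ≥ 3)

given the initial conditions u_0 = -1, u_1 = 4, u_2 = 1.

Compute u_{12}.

u_3 = 1/2·1 + -2·4 + -1·-1 = -13/2
u_4 = 1/2·-13/2 + -2·1 + -1·4 = -37/4
u_5 = 1/2·-37/4 + -2·-13/2 + -1·1 = 59/8
u_6 = 1/2·59/8 + -2·-37/4 + -1·-13/2 = 459/16
u_7 = 1/2·459/16 + -2·59/8 + -1·-37/4 = 283/32
u_8 = 1/2·283/32 + -2·459/16 + -1·59/8 = -3861/64
u_9 = 1/2·-3861/64 + -2·283/32 + -1·459/16 = -9797/128
u_10 = 1/2·-9797/128 + -2·-3861/64 + -1·283/32 = 18827/256
u_11 = 1/2·18827/256 + -2·-9797/128 + -1·-3861/64 = 128091/512
u_12 = 1/2·128091/512 + -2·18827/256 + -1·-9797/128 = 55851/1024

55851/1024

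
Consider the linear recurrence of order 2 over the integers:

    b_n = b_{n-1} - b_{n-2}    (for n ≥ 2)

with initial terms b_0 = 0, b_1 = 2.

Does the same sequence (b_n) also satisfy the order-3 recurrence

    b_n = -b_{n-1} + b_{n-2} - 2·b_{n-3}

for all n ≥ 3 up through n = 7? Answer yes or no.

Terms b_0..b_7: 0, 2, 2, 0, -2, -2, 0, 2
n=3: candidate gives 0, actual b_3 = 0 ✓
n=4: candidate gives -2, actual b_4 = -2 ✓
n=5: candidate gives -2, actual b_5 = -2 ✓
n=6: candidate gives 0, actual b_6 = 0 ✓
n=7: candidate gives 2, actual b_7 = 2 ✓

yes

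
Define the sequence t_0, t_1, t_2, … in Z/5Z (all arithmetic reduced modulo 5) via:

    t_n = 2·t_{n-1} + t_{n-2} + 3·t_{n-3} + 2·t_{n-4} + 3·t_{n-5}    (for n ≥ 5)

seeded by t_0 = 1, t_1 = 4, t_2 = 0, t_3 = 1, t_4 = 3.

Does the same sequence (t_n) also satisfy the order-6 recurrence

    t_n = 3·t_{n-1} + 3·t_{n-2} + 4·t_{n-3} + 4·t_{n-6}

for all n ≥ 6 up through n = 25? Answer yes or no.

no

Terms t_0..t_25: 1, 4, 0, 1, 3, 3, 4, 2, 1, 1, 1, 2, 1, 2, 1, 4, 3, 0, 3, 1, 3, 0, 2, 4, 4, 2
n=6: candidate gives 1, actual t_6 = 4 ✗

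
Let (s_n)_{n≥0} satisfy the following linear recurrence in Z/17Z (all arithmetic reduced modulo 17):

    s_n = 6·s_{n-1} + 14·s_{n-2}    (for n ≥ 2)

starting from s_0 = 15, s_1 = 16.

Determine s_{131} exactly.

1

s_2 = 6·16 + 14·15 = 0
s_3 = 6·0 + 14·16 = 3
s_4 = 6·3 + 14·0 = 1
s_5 = 6·1 + 14·3 = 14
s_6 = 6·14 + 14·1 = 13
s_7 = 6·13 + 14·14 = 2
s_8 = 6·2 + 14·13 = 7
s_9 = 6·7 + 14·2 = 2
s_10 = 6·2 + 14·7 = 8
s_11 = 6·8 + 14·2 = 8
s_12 = 6·8 + 14·8 = 7
s_13 = 6·7 + 14·8 = 1
s_14 = 6·1 + 14·7 = 2
s_15 = 6·2 + 14·1 = 9
s_16 = 6·9 + 14·2 = 14
s_17 = 6·14 + 14·9 = 6
s_18 = 6·6 + 14·14 = 11
s_19 = 6·11 + 14·6 = 14
s_20 = 6·14 + 14·11 = 0
s_21 = 6·0 + 14·14 = 9
s_22 = 6·9 + 14·0 = 3
s_23 = 6·3 + 14·9 = 8
s_24 = 6·8 + 14·3 = 5
s_25 = 6·5 + 14·8 = 6
s_26 = 6·6 + 14·5 = 4
s_27 = 6·4 + 14·6 = 6
s_28 = 6·6 + 14·4 = 7
s_29 = 6·7 + 14·6 = 7
s_30 = 6·7 + 14·7 = 4
s_31 = 6·4 + 14·7 = 3
s_32 = 6·3 + 14·4 = 6
s_33 = 6·6 + 14·3 = 10
s_34 = 6·10 + 14·6 = 8
s_35 = 6·8 + 14·10 = 1
s_36 = 6·1 + 14·8 = 16
s_37 = 6·16 + 14·1 = 8
s_38 = 6·8 + 14·16 = 0
s_39 = 6·0 + 14·8 = 10
s_40 = 6·10 + 14·0 = 9
s_41 = 6·9 + 14·10 = 7
s_42 = 6·7 + 14·9 = 15
s_43 = 6·15 + 14·7 = 1
s_44 = 6·1 + 14·15 = 12
s_45 = 6·12 + 14·1 = 1
s_46 = 6·1 + 14·12 = 4
s_47 = 6·4 + 14·1 = 4
s_48 = 6·4 + 14·4 = 12
s_49 = 6·12 + 14·4 = 9
s_50 = 6·9 + 14·12 = 1
s_51 = 6·1 + 14·9 = 13
s_52 = 6·13 + 14·1 = 7
s_53 = 6·7 + 14·13 = 3
s_54 = 6·3 + 14·7 = 14
s_55 = 6·14 + 14·3 = 7
s_56 = 6·7 + 14·14 = 0
s_57 = 6·0 + 14·7 = 13
s_58 = 6·13 + 14·0 = 10
s_59 = 6·10 + 14·13 = 4
s_60 = 6·4 + 14·10 = 11
s_61 = 6·11 + 14·4 = 3
s_62 = 6·3 + 14·11 = 2
s_63 = 6·2 + 14·3 = 3
s_64 = 6·3 + 14·2 = 12
s_65 = 6·12 + 14·3 = 12
s_66 = 6·12 + 14·12 = 2
s_67 = 6·2 + 14·12 = 10
s_68 = 6·10 + 14·2 = 3
s_69 = 6·3 + 14·10 = 5
s_70 = 6·5 + 14·3 = 4
s_71 = 6·4 + 14·5 = 9
s_72 = 6·9 + 14·4 = 8
s_73 = 6·8 + 14·9 = 4
s_74 = 6·4 + 14·8 = 0
s_75 = 6·0 + 14·4 = 5
s_76 = 6·5 + 14·0 = 13
s_77 = 6·13 + 14·5 = 12
s_78 = 6·12 + 14·13 = 16
s_79 = 6·16 + 14·12 = 9
s_80 = 6·9 + 14·16 = 6
s_81 = 6·6 + 14·9 = 9
s_82 = 6·9 + 14·6 = 2
s_83 = 6·2 + 14·9 = 2
s_84 = 6·2 + 14·2 = 6
s_85 = 6·6 + 14·2 = 13
s_86 = 6·13 + 14·6 = 9
s_87 = 6·9 + 14·13 = 15
s_88 = 6·15 + 14·9 = 12
s_89 = 6·12 + 14·15 = 10
s_90 = 6·10 + 14·12 = 7
s_91 = 6·7 + 14·10 = 12
s_92 = 6·12 + 14·7 = 0
s_93 = 6·0 + 14·12 = 15
s_94 = 6·15 + 14·0 = 5
s_95 = 6·5 + 14·15 = 2
s_96 = 6·2 + 14·5 = 14
s_97 = 6·14 + 14·2 = 10
s_98 = 6·10 + 14·14 = 1
s_99 = 6·1 + 14·10 = 10
s_100 = 6·10 + 14·1 = 6
s_101 = 6·6 + 14·10 = 6
s_102 = 6·6 + 14·6 = 1
s_103 = 6·1 + 14·6 = 5
s_104 = 6·5 + 14·1 = 10
s_105 = 6·10 + 14·5 = 11
s_106 = 6·11 + 14·10 = 2
s_107 = 6·2 + 14·11 = 13
s_108 = 6·13 + 14·2 = 4
s_109 = 6·4 + 14·13 = 2
s_110 = 6·2 + 14·4 = 0
s_111 = 6·0 + 14·2 = 11
s_112 = 6·11 + 14·0 = 15
s_113 = 6·15 + 14·11 = 6
s_114 = 6·6 + 14·15 = 8
s_115 = 6·8 + 14·6 = 13
s_116 = 6·13 + 14·8 = 3
s_117 = 6·3 + 14·13 = 13
s_118 = 6·13 + 14·3 = 1
s_119 = 6·1 + 14·13 = 1
s_120 = 6·1 + 14·1 = 3
s_121 = 6·3 + 14·1 = 15
s_122 = 6·15 + 14·3 = 13
s_123 = 6·13 + 14·15 = 16
s_124 = 6·16 + 14·13 = 6
s_125 = 6·6 + 14·16 = 5
s_126 = 6·5 + 14·6 = 12
s_127 = 6·12 + 14·5 = 6
s_128 = 6·6 + 14·12 = 0
s_129 = 6·0 + 14·6 = 16
s_130 = 6·16 + 14·0 = 11
s_131 = 6·11 + 14·16 = 1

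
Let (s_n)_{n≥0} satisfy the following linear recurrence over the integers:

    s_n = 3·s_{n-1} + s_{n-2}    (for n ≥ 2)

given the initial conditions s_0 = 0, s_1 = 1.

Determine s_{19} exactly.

s_2 = 3·1 + 1·0 = 3
s_3 = 3·3 + 1·1 = 10
s_4 = 3·10 + 1·3 = 33
s_5 = 3·33 + 1·10 = 109
s_6 = 3·109 + 1·33 = 360
s_7 = 3·360 + 1·109 = 1189
s_8 = 3·1189 + 1·360 = 3927
s_9 = 3·3927 + 1·1189 = 12970
s_10 = 3·12970 + 1·3927 = 42837
s_11 = 3·42837 + 1·12970 = 141481
s_12 = 3·141481 + 1·42837 = 467280
s_13 = 3·467280 + 1·141481 = 1543321
s_14 = 3·1543321 + 1·467280 = 5097243
s_15 = 3·5097243 + 1·1543321 = 16835050
s_16 = 3·16835050 + 1·5097243 = 55602393
s_17 = 3·55602393 + 1·16835050 = 183642229
s_18 = 3·183642229 + 1·55602393 = 606529080
s_19 = 3·606529080 + 1·183642229 = 2003229469

2003229469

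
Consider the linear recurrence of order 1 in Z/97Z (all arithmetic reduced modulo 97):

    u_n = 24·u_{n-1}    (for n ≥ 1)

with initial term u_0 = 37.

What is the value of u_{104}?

34

u_1 = 24·37 = 15
u_2 = 24·15 = 69
u_3 = 24·69 = 7
u_4 = 24·7 = 71
u_5 = 24·71 = 55
u_6 = 24·55 = 59
u_7 = 24·59 = 58
u_8 = 24·58 = 34
u_9 = 24·34 = 40
u_10 = 24·40 = 87
u_11 = 24·87 = 51
u_12 = 24·51 = 60
u_13 = 24·60 = 82
u_14 = 24·82 = 28
u_15 = 24·28 = 90
u_16 = 24·90 = 26
u_17 = 24·26 = 42
u_18 = 24·42 = 38
u_19 = 24·38 = 39
u_20 = 24·39 = 63
u_21 = 24·63 = 57
u_22 = 24·57 = 10
u_23 = 24·10 = 46
u_24 = 24·46 = 37
(u_24) = (37) = (u_0), so the sequence has period 24.
104 ≡ 8 (mod 24), hence u_104 = u_8 = 34.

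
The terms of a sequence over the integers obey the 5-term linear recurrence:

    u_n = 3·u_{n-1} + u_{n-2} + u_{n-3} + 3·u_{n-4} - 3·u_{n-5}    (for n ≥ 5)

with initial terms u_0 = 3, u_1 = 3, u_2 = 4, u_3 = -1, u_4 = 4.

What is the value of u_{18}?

124369959

u_5 = 3·4 + 1·-1 + 1·4 + 3·3 + -3·3 = 15
u_6 = 3·15 + 1·4 + 1·-1 + 3·4 + -3·3 = 51
u_7 = 3·51 + 1·15 + 1·4 + 3·-1 + -3·4 = 157
u_8 = 3·157 + 1·51 + 1·15 + 3·4 + -3·-1 = 552
u_9 = 3·552 + 1·157 + 1·51 + 3·15 + -3·4 = 1897
u_10 = 3·1897 + 1·552 + 1·157 + 3·51 + -3·15 = 6508
u_11 = 3·6508 + 1·1897 + 1·552 + 3·157 + -3·51 = 22291
u_12 = 3·22291 + 1·6508 + 1·1897 + 3·552 + -3·157 = 76463
u_13 = 3·76463 + 1·22291 + 1·6508 + 3·1897 + -3·552 = 262223
u_14 = 3·262223 + 1·76463 + 1·22291 + 3·6508 + -3·1897 = 899256
u_15 = 3·899256 + 1·262223 + 1·76463 + 3·22291 + -3·6508 = 3083803
u_16 = 3·3083803 + 1·899256 + 1·262223 + 3·76463 + -3·22291 = 10575404
u_17 = 3·10575404 + 1·3083803 + 1·899256 + 3·262223 + -3·76463 = 36266551
u_18 = 3·36266551 + 1·10575404 + 1·3083803 + 3·899256 + -3·262223 = 124369959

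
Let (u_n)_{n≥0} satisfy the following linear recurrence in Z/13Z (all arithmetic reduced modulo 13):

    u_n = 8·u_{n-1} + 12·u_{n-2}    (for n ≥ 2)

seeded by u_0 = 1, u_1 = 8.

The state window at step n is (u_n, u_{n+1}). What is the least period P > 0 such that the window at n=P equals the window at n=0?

7

n=0: window = (1, 8)
n=1: window = (8, 11)
n=2: window = (11, 2)
n=3: window = (2, 5)
n=4: window = (5, 12)
n=5: window = (12, 0)
n=6: window = (0, 1)
n=7: window = (1, 8)
window at n=7 equals window at n=0 → period = 7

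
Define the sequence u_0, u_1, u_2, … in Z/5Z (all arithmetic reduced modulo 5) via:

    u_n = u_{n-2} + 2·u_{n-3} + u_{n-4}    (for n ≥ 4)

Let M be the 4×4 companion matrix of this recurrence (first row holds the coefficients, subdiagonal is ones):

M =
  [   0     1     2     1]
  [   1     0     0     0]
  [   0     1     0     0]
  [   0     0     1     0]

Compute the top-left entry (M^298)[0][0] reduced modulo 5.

0

(M^298)[0][0] is the top entry after applying M 298 times to the unit state (1, 0, 0, 0). Equivalently it is h_{301} for the auxiliary sequence (h_n) obeying the same recurrence with h_3 = 1 and h_i = 0 for 0 ≤ i < 3:
h_4 = 0·1 + 1·0 + 2·0 + 1·0 = 0
h_5 = 0·0 + 1·1 + 2·0 + 1·0 = 1
h_6 = 0·1 + 1·0 + 2·1 + 1·0 = 2
h_7 = 0·2 + 1·1 + 2·0 + 1·1 = 2
h_8 = 0·2 + 1·2 + 2·1 + 1·0 = 4
h_9 = 0·4 + 1·2 + 2·2 + 1·1 = 2
h_10 = 0·2 + 1·4 + 2·2 + 1·2 = 0
h_11 = 0·0 + 1·2 + 2·4 + 1·2 = 2
h_12 = 0·2 + 1·0 + 2·2 + 1·4 = 3
h_13 = 0·3 + 1·2 + 2·0 + 1·2 = 4
h_14 = 0·4 + 1·3 + 2·2 + 1·0 = 2
h_15 = 0·2 + 1·4 + 2·3 + 1·2 = 2
h_16 = 0·2 + 1·2 + 2·4 + 1·3 = 3
h_17 = 0·3 + 1·2 + 2·2 + 1·4 = 0
h_18 = 0·0 + 1·3 + 2·2 + 1·2 = 4
h_19 = 0·4 + 1·0 + 2·3 + 1·2 = 3
h_20 = 0·3 + 1·4 + 2·0 + 1·3 = 2
h_21 = 0·2 + 1·3 + 2·4 + 1·0 = 1
h_22 = 0·1 + 1·2 + 2·3 + 1·4 = 2
h_23 = 0·2 + 1·1 + 2·2 + 1·3 = 3
h_24 = 0·3 + 1·2 + 2·1 + 1·2 = 1
h_25 = 0·1 + 1·3 + 2·2 + 1·1 = 3
h_26 = 0·3 + 1·1 + 2·3 + 1·2 = 4
h_27 = 0·4 + 1·3 + 2·1 + 1·3 = 3
h_28 = 0·3 + 1·4 + 2·3 + 1·1 = 1
h_29 = 0·1 + 1·3 + 2·4 + 1·3 = 4
h_30 = 0·4 + 1·1 + 2·3 + 1·4 = 1
h_31 = 0·1 + 1·4 + 2·1 + 1·3 = 4
h_32 = 0·4 + 1·1 + 2·4 + 1·1 = 0
h_33 = 0·0 + 1·4 + 2·1 + 1·4 = 0
h_34 = 0·0 + 1·0 + 2·4 + 1·1 = 4
h_35 = 0·4 + 1·0 + 2·0 + 1·4 = 4
h_36 = 0·4 + 1·4 + 2·0 + 1·0 = 4
h_37 = 0·4 + 1·4 + 2·4 + 1·0 = 2
h_38 = 0·2 + 1·4 + 2·4 + 1·4 = 1
h_39 = 0·1 + 1·2 + 2·4 + 1·4 = 4
h_40 = 0·4 + 1·1 + 2·2 + 1·4 = 4
h_41 = 0·4 + 1·4 + 2·1 + 1·2 = 3
h_42 = 0·3 + 1·4 + 2·4 + 1·1 = 3
h_43 = 0·3 + 1·3 + 2·4 + 1·4 = 0
h_44 = 0·0 + 1·3 + 2·3 + 1·4 = 3
h_45 = 0·3 + 1·0 + 2·3 + 1·3 = 4
h_46 = 0·4 + 1·3 + 2·0 + 1·3 = 1
h_47 = 0·1 + 1·4 + 2·3 + 1·0 = 0
h_48 = 0·0 + 1·1 + 2·4 + 1·3 = 2
h_49 = 0·2 + 1·0 + 2·1 + 1·4 = 1
h_50 = 0·1 + 1·2 + 2·0 + 1·1 = 3
h_51 = 0·3 + 1·1 + 2·2 + 1·0 = 0
h_52 = 0·0 + 1·3 + 2·1 + 1·2 = 2
h_53 = 0·2 + 1·0 + 2·3 + 1·1 = 2
h_54 = 0·2 + 1·2 + 2·0 + 1·3 = 0
h_55 = 0·0 + 1·2 + 2·2 + 1·0 = 1
h_56 = 0·1 + 1·0 + 2·2 + 1·2 = 1
h_57 = 0·1 + 1·1 + 2·0 + 1·2 = 3
h_58 = 0·3 + 1·1 + 2·1 + 1·0 = 3
h_59 = 0·3 + 1·3 + 2·1 + 1·1 = 1
h_60 = 0·1 + 1·3 + 2·3 + 1·1 = 0
h_61 = 0·0 + 1·1 + 2·3 + 1·3 = 0
h_62 = 0·0 + 1·0 + 2·1 + 1·3 = 0
h_63 = 0·0 + 1·0 + 2·0 + 1·1 = 1
(h_60, h_61, h_62, h_63) = (0, 0, 0, 1) = (h_0, h_1, h_2, h_3), so the sequence has period 60.
301 ≡ 1 (mod 60), hence h_301 = h_1 = 0.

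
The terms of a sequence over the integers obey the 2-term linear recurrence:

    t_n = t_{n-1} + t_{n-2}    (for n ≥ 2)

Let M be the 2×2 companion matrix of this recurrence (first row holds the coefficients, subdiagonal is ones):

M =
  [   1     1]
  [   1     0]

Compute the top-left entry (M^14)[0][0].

610

(M^14)[0][0] is the top entry after applying M 14 times to the unit state (1, 0). Equivalently it is h_{15} for the auxiliary sequence (h_n) obeying the same recurrence with h_1 = 1 and h_i = 0 for 0 ≤ i < 1:
h_2 = 1·1 + 1·0 = 1
h_3 = 1·1 + 1·1 = 2
h_4 = 1·2 + 1·1 = 3
h_5 = 1·3 + 1·2 = 5
h_6 = 1·5 + 1·3 = 8
h_7 = 1·8 + 1·5 = 13
h_8 = 1·13 + 1·8 = 21
h_9 = 1·21 + 1·13 = 34
h_10 = 1·34 + 1·21 = 55
h_11 = 1·55 + 1·34 = 89
h_12 = 1·89 + 1·55 = 144
h_13 = 1·144 + 1·89 = 233
h_14 = 1·233 + 1·144 = 377
h_15 = 1·377 + 1·233 = 610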